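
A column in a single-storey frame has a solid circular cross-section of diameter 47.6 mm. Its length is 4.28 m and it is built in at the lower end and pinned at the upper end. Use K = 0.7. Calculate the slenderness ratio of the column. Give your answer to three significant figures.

For a solid circle r = d/4 = 47.6/4 = 11.90 mm
L_e = K·L = 0.7 × 4.28 m = 2.996 m = 2996.0 mm
λ = L_e / r_min = 2996.0 / 11.90 = 252

λ ≈ 252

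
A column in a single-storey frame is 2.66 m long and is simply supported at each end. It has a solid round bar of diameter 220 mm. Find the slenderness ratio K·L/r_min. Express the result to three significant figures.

λ ≈ 48.4

I = πd⁴/64 = π×220⁴/64 = 1.150×10^8 mm⁴
A = 3.801×10^4 mm²;  r_min = √(I/A) = √(1.150×10^8/3.801×10^4) = 55.00 mm
L_e = K·L = 1 × 2.66 m = 2.660 m = 2660.0 mm
λ = L_e / r_min = 2660.0 / 55.00 = 48.4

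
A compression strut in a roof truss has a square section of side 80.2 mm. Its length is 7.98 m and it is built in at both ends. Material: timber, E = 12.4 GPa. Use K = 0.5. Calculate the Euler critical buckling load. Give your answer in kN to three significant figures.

I = a⁴/12 = 80.2⁴/12 = 3.448×10^6 mm⁴
I = 3.448×10^6 mm⁴ = 3.448×10^-6 m⁴
Effective length L_e = K·L = 0.5 × 7.98 = 3.990 m
P_cr = π²EI / L_e² = π² × 12.4×10⁹ × 3.448×10^-6 / 3.990² = 2.650×10^4 N

P_cr ≈ 26.5 kN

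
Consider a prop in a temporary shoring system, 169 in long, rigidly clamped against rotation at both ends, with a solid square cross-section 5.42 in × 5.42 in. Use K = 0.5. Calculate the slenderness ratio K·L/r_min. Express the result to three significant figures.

For a square r = a/√12 = 5.42/√12 = 1.565 in
L_e = K·L = 0.5 × 169 = 84.50 in
λ = L_e / r_min = 84.500 / 1.565 = 54.0

λ ≈ 54.0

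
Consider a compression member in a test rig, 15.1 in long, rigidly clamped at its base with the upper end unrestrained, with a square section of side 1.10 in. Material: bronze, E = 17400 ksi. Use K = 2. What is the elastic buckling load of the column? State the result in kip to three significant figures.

I = a⁴/12 = 1.10⁴/12 = 0.1220 in⁴
Effective length L_e = K·L = 2 × 15.1 = 30.20 in
P_cr = π²EI / L_e² = π² × 17400×10³ × 0.1220 / 30.20² = 2.297×10^4 lb

P_cr ≈ 23.0 kip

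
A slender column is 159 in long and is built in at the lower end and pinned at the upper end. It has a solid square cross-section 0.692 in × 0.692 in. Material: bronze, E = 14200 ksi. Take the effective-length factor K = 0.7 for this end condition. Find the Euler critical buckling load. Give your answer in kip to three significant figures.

I = a⁴/12 = 0.692⁴/12 = 1.911×10^-2 in⁴
Effective length L_e = K·L = 0.7 × 159 = 111.3 in
P_cr = π²EI / L_e² = π² × 14200×10³ × 1.911×10^-2 / 111.3² = 216.2 lb

P_cr ≈ 0.216 kip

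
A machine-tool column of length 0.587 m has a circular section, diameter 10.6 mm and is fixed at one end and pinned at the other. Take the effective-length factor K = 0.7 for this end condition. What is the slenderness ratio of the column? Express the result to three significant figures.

I = πd⁴/64 = π×10.6⁴/64 = 619.7 mm⁴
A = 88.25 mm²;  r_min = √(I/A) = √(619.7/88.25) = 2.650 mm
L_e = K·L = 0.7 × 0.587 m = 0.4109 m = 410.90 mm
λ = L_e / r_min = 410.90 / 2.650 = 155

λ ≈ 155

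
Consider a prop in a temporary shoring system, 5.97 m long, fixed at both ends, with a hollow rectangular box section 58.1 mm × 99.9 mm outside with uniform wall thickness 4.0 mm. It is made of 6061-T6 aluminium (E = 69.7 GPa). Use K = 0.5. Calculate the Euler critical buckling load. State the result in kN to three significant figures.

P_cr ≈ 51.7 kN

Inner dimensions: h_i = 99.9 − 2×4.0 = 91.90 mm, b_i = 58.1 − 2×4.0 = 50.10 mm
Weak-axis I_min = (h_o·b_o³ − h_i·b_i³)/12 with b_o = 58.1, b_i = 50.10 mm (shorter outer/inner sides).
I_min = (99.9×58.1³ − 91.90×50.10³)/12 = 6.697×10^5 mm⁴
I = 6.697×10^5 mm⁴ = 6.697×10^-7 m⁴
Effective length L_e = K·L = 0.5 × 5.97 = 2.985 m
P_cr = π²EI / L_e² = π² × 69.7×10⁹ × 6.697×10^-7 / 2.985² = 5.170×10^4 N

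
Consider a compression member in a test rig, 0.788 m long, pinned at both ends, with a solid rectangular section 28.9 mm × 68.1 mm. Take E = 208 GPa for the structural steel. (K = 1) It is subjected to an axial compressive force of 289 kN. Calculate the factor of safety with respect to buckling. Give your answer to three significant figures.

Buckling occurs about the weak axis: I_min = h·b³/12 with b = 28.9 mm (the shorter side).
I_min = 68.1×28.9³/12 = 1.370×10^5 mm⁴
I = 1.370×10^5 mm⁴ = 1.370×10^-7 m⁴
Effective length L_e = K·L = 1 × 0.788 = 0.7880 m
P_cr = π²EI / L_e² = π² × 208×10⁹ × 1.370×10^-7 / 0.7880² = 4.529×10^5 N
Factor of safety n = P_cr / P = 452.87 / 289 = 1.57

n ≈ 1.57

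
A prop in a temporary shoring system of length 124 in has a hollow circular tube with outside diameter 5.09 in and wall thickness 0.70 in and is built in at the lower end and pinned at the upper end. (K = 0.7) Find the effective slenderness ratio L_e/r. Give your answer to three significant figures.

λ ≈ 55.2

Inner diameter d_i = 5.09 − 2×0.70 = 3.690 in
I = π(d_o⁴ − d_i⁴)/64 = π(5.09⁴ − 3.690⁴)/64 = 23.85 in⁴
A = 9.654 in²;  r_min = √(I/A) = √(23.85/9.654) = 1.572 in
L_e = K·L = 0.7 × 124 = 86.80 in
λ = L_e / r_min = 86.800 / 1.572 = 55.2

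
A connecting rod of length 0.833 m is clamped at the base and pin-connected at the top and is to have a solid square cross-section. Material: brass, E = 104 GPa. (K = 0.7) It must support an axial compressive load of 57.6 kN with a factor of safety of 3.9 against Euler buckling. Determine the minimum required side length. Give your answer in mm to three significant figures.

Required P_cr = n·P = 3.9 × 57.6 = 224.6 kN
L_e = K·L = 0.7 × 0.833 = 0.5831 m
Required I = P_cr·L_e²/(π²E) = 2.246×10^5 × 0.5831² / (π² × 1.04×10^11) = 7.441×10^-8 m⁴
I_req = 7.441×10^4 mm⁴
Solid square: I = a⁴/12  ⇒  a = (12I)^(1/4) = (12×7.441×10^4)^(1/4) = 30.7 mm

a ≈ 30.7 mm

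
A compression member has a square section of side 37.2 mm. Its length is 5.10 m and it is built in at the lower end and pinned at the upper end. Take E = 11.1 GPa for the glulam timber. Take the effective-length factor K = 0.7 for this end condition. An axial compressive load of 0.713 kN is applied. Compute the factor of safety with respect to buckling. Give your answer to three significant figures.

I = a⁴/12 = 37.2⁴/12 = 1.596×10^5 mm⁴
I = 1.596×10^5 mm⁴ = 1.596×10^-7 m⁴
Effective length L_e = K·L = 0.7 × 5.10 = 3.570 m
P_cr = π²EI / L_e² = π² × 11.1×10⁹ × 1.596×10^-7 / 3.570² = 1.372×10^3 N
Factor of safety n = P_cr / P = 1.3718 / 0.713 = 1.92

n ≈ 1.92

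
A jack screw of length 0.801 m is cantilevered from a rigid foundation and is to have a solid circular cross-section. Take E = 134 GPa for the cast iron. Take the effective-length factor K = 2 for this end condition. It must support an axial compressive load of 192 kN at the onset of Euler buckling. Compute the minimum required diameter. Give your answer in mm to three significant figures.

d ≈ 52.5 mm

L_e = K·L = 2 × 0.801 = 1.602 m
Required I = P_cr·L_e²/(π²E) = 1.920×10^5 × 1.602² / (π² × 1.34×10^11) = 3.726×10^-7 m⁴
I_req = 3.726×10^5 mm⁴
Solid circle: I = πd⁴/64  ⇒  d = (64I/π)^(1/4) = (64×3.726×10^5/π)^(1/4) = 52.5 mm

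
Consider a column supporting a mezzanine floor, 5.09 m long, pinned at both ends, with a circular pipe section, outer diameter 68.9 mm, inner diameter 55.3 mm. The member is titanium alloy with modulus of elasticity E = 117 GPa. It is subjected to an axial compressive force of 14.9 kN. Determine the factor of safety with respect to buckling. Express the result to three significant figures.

d_o = 68.9 mm, d_i = 55.3 mm
I = π(d_o⁴ − d_i⁴)/64 = π(68.9⁴ − 55.30⁴)/64 = 6.472×10^5 mm⁴
I = 6.472×10^5 mm⁴ = 6.472×10^-7 m⁴
Effective length L_e = K·L = 1 × 5.09 = 5.090 m
P_cr = π²EI / L_e² = π² × 117×10⁹ × 6.472×10^-7 / 5.090² = 2.884×10^4 N
Factor of safety n = P_cr / P = 28.845 / 14.9 = 1.94

n ≈ 1.94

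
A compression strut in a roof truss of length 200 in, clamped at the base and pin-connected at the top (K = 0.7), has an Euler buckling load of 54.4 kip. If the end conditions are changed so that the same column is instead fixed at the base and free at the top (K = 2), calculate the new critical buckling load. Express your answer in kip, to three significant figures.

P_cr ≈ 6.66 kip

P_cr ∝ 1/K², so P_cr,new = P_cr,old × (K_old/K_new)² = 54.4 × (0.7/2)²
= 54.4 × 0.1225 = 6.66 kip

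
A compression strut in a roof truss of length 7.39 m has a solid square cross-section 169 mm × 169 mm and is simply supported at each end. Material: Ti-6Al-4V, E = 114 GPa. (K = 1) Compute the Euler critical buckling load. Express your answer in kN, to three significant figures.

P_cr ≈ 1400 kN

I = a⁴/12 = 169⁴/12 = 6.798×10^7 mm⁴
I = 6.798×10^7 mm⁴ = 6.798×10^-5 m⁴
Effective length L_e = K·L = 1 × 7.39 = 7.390 m
P_cr = π²EI / L_e² = π² × 114×10⁹ × 6.798×10^-5 / 7.390² = 1.400×10^6 N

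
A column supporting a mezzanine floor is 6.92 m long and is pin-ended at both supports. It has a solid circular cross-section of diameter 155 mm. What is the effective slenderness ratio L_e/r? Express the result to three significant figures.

For a solid circle r = d/4 = 155/4 = 38.75 mm
L_e = K·L = 1 × 6.92 m = 6.920 m = 6920.0 mm
λ = L_e / r_min = 6920.0 / 38.75 = 179

λ ≈ 179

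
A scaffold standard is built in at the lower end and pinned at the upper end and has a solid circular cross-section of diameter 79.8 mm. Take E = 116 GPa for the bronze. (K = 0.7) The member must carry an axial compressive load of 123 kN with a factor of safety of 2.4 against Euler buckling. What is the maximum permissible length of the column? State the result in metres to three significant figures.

I = πd⁴/64 = π×79.8⁴/64 = 1.991×10^6 mm⁴
I = 1.991×10^-6 m⁴
Required critical load P_cr = n·P = 2.4 × 123 = 295.2 kN = 2.952×10^5 N
From P_cr = π²EI/(K·L)²:  L = (1/K)·√(π²EI/P_cr) = (1/0.7)·√(π²×1.16×10^11×1.991×10^-6/2.952×10^5)
L = 3.97 m

L_max ≈ 3.97 m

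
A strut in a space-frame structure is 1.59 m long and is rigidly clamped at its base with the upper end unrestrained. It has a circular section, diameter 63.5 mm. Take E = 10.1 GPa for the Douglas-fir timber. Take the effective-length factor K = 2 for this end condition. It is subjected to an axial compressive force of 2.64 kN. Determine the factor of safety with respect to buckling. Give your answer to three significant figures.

n ≈ 2.98

I = πd⁴/64 = π×63.5⁴/64 = 7.981×10^5 mm⁴
I = 7.981×10^5 mm⁴ = 7.981×10^-7 m⁴
Effective length L_e = K·L = 2 × 1.59 = 3.180 m
P_cr = π²EI / L_e² = π² × 10.1×10⁹ × 7.981×10^-7 / 3.180² = 7.867×10^3 N
Factor of safety n = P_cr / P = 7.8674 / 2.64 = 2.98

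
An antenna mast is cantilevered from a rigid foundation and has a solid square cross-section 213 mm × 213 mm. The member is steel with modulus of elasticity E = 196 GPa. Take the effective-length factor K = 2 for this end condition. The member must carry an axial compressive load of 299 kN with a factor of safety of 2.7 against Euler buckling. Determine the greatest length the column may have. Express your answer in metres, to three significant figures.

I = a⁴/12 = 213⁴/12 = 1.715×10^8 mm⁴
I = 1.715×10^-4 m⁴
Required critical load P_cr = n·P = 2.7 × 299 = 807.3 kN = 8.073×10^5 N
From P_cr = π²EI/(K·L)²:  L = (1/K)·√(π²EI/P_cr) = (1/2)·√(π²×1.96×10^11×1.715×10^-4/8.073×10^5)
L = 10.1 m

L_max ≈ 10.1 m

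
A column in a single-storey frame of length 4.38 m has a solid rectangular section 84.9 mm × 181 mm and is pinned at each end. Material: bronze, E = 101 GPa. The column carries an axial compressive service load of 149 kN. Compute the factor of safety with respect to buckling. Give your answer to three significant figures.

Buckling occurs about the weak axis: I_min = h·b³/12 with b = 84.9 mm (the shorter side).
I_min = 181×84.9³/12 = 9.230×10^6 mm⁴
I = 9.230×10^6 mm⁴ = 9.230×10^-6 m⁴
Effective length L_e = K·L = 1 × 4.38 = 4.380 m
P_cr = π²EI / L_e² = π² × 101×10⁹ × 9.230×10^-6 / 4.380² = 4.796×10^5 N
Factor of safety n = P_cr / P = 479.62 / 149 = 3.22

n ≈ 3.22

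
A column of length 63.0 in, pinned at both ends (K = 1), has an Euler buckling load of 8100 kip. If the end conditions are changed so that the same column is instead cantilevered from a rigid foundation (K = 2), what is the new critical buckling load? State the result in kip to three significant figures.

P_cr ∝ 1/K², so P_cr,new = P_cr,old × (K_old/K_new)² = 8100 × (1/2)²
= 8100 × 0.2500 = 2020 kip

P_cr ≈ 2020 kip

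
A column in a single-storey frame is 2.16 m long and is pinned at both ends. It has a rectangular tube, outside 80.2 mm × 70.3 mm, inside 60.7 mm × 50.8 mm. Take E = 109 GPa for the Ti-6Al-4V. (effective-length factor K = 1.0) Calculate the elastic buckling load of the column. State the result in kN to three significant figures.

P_cr ≈ 382 kN

Weak-axis I_min = (h_o·b_o³ − h_i·b_i³)/12 with b_o = 70.3, b_i = 50.80 mm (shorter outer/inner sides).
I_min = (80.2×70.3³ − 60.70×50.80³)/12 = 1.659×10^6 mm⁴
I = 1.659×10^6 mm⁴ = 1.659×10^-6 m⁴
Effective length L_e = K·L = 1 × 2.16 = 2.160 m
P_cr = π²EI / L_e² = π² × 109×10⁹ × 1.659×10^-6 / 2.160² = 3.825×10^5 N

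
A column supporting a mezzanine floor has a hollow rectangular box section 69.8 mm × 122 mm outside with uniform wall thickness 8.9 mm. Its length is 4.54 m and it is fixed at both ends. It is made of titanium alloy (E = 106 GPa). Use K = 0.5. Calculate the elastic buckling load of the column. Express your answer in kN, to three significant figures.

P_cr ≈ 454 kN

Inner dimensions: h_i = 122 − 2×8.9 = 104.2 mm, b_i = 69.8 − 2×8.9 = 52.00 mm
Weak-axis I_min = (h_o·b_o³ − h_i·b_i³)/12 with b_o = 69.8, b_i = 52.00 mm (shorter outer/inner sides).
I_min = (122×69.8³ − 104.2×52.00³)/12 = 2.236×10^6 mm⁴
I = 2.236×10^6 mm⁴ = 2.236×10^-6 m⁴
Effective length L_e = K·L = 0.5 × 4.54 = 2.270 m
P_cr = π²EI / L_e² = π² × 106×10⁹ × 2.236×10^-6 / 2.270² = 4.541×10^5 N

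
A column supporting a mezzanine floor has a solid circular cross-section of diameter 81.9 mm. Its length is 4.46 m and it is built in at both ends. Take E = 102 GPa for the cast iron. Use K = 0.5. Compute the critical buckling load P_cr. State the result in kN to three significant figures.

I = πd⁴/64 = π×81.9⁴/64 = 2.209×10^6 mm⁴
I = 2.209×10^6 mm⁴ = 2.209×10^-6 m⁴
Effective length L_e = K·L = 0.5 × 4.46 = 2.230 m
P_cr = π²EI / L_e² = π² × 102×10⁹ × 2.209×10^-6 / 2.230² = 4.471×10^5 N

P_cr ≈ 447 kN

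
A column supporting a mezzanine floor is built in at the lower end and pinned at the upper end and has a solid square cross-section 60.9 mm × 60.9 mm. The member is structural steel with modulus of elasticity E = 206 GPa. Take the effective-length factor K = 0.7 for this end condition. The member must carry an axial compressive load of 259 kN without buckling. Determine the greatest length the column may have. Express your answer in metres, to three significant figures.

I = a⁴/12 = 60.9⁴/12 = 1.146×10^6 mm⁴
I = 1.146×10^-6 m⁴
At the buckling limit P_cr = P = 2.590×10^5 N
From P_cr = π²EI/(K·L)²:  L = (1/K)·√(π²EI/P_cr) = (1/0.7)·√(π²×2.06×10^11×1.146×10^-6/2.590×10^5)
L = 4.29 m

L_max ≈ 4.29 m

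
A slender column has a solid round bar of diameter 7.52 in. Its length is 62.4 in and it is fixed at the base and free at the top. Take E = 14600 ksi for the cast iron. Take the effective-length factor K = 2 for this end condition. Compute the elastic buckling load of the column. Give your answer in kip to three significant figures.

I = πd⁴/64 = π×7.52⁴/64 = 157.0 in⁴
Effective length L_e = K·L = 2 × 62.4 = 124.8 in
P_cr = π²EI / L_e² = π² × 14600×10³ × 157.0 / 124.8² = 1.452×10^6 lb

P_cr ≈ 1450 kip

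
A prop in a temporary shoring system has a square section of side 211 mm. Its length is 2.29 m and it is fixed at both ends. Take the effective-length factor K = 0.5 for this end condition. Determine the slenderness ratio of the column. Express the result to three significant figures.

For a square r = a/√12 = 211/√12 = 60.91 mm
L_e = K·L = 0.5 × 2.29 m = 1.145 m = 1145.0 mm
λ = L_e / r_min = 1145.0 / 60.91 = 18.8

λ ≈ 18.8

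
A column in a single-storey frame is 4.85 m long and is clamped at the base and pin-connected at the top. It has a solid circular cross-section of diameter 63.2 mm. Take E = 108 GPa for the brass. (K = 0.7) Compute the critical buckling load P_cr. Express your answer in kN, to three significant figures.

I = πd⁴/64 = π×63.2⁴/64 = 7.831×10^5 mm⁴
I = 7.831×10^5 mm⁴ = 7.831×10^-7 m⁴
Effective length L_e = K·L = 0.7 × 4.85 = 3.395 m
P_cr = π²EI / L_e² = π² × 108×10⁹ × 7.831×10^-7 / 3.395² = 7.242×10^4 N

P_cr ≈ 72.4 kN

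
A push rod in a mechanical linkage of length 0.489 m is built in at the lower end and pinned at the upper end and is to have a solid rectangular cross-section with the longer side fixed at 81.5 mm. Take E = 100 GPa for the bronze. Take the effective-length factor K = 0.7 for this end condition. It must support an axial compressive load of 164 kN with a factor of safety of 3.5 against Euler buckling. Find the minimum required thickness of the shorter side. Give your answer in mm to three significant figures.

Required P_cr = n·P = 3.5 × 164 = 574.0 kN
L_e = K·L = 0.7 × 0.489 = 0.3423 m
Required I = P_cr·L_e²/(π²E) = 5.740×10^5 × 0.3423² / (π² × 1.00×10^11) = 6.814×10^-8 m⁴
I_req = 6.814×10^4 mm⁴
Rectangle, weak axis: I_min = h·b³/12 with h = 81.5 mm fixed  ⇒  b = (12I/h)^(1/3) = 21.6 mm

b ≈ 21.6 mm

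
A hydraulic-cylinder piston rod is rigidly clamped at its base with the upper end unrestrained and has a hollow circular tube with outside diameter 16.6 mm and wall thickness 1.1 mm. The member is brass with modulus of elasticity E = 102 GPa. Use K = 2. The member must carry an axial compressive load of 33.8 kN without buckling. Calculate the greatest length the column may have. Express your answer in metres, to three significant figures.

Inner diameter d_i = 16.6 − 2×1.1 = 14.40 mm
I = π(d_o⁴ − d_i⁴)/64 = π(16.6⁴ − 14.40⁴)/64 = 1.617×10^3 mm⁴
I = 1.617×10^-9 m⁴
At the buckling limit P_cr = P = 3.380×10^4 N
From P_cr = π²EI/(K·L)²:  L = (1/K)·√(π²EI/P_cr) = (1/2)·√(π²×1.02×10^11×1.617×10^-9/3.380×10^4)
L = 0.110 m

L_max ≈ 0.110 m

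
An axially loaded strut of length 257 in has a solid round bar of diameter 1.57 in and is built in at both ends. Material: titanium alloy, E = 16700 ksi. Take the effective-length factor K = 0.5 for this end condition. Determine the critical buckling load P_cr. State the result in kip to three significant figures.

P_cr ≈ 2.98 kip

I = πd⁴/64 = π×1.57⁴/64 = 0.2982 in⁴
Effective length L_e = K·L = 0.5 × 257 = 128.5 in
P_cr = π²EI / L_e² = π² × 16700×10³ × 0.2982 / 128.5² = 2.977×10^3 lb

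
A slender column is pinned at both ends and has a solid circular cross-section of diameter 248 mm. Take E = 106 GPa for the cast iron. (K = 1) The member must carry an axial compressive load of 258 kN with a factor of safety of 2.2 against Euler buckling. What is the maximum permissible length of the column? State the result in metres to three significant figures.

I = πd⁴/64 = π×248⁴/64 = 1.857×10^8 mm⁴
I = 1.857×10^-4 m⁴
Required critical load P_cr = n·P = 2.2 × 258 = 567.6 kN = 5.676×10^5 N
From P_cr = π²EI/(K·L)²:  L = (1/K)·√(π²EI/P_cr) = (1/1)·√(π²×1.06×10^11×1.857×10^-4/5.676×10^5)
L = 18.5 m

L_max ≈ 18.5 m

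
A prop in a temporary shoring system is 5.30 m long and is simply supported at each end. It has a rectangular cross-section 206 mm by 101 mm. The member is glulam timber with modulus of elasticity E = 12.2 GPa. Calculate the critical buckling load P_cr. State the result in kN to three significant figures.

P_cr ≈ 75.8 kN

Buckling occurs about the weak axis: I_min = h·b³/12 with b = 101 mm (the shorter side).
I_min = 206×101³/12 = 1.769×10^7 mm⁴
I = 1.769×10^7 mm⁴ = 1.769×10^-5 m⁴
Effective length L_e = K·L = 1 × 5.30 = 5.300 m
P_cr = π²EI / L_e² = π² × 12.2×10⁹ × 1.769×10^-5 / 5.300² = 7.582×10^4 N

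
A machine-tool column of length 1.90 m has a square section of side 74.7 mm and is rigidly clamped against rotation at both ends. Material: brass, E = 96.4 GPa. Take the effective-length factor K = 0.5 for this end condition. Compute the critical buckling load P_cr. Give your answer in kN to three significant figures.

I = a⁴/12 = 74.7⁴/12 = 2.595×10^6 mm⁴
I = 2.595×10^6 mm⁴ = 2.595×10^-6 m⁴
Effective length L_e = K·L = 0.5 × 1.90 = 0.9500 m
P_cr = π²EI / L_e² = π² × 96.4×10⁹ × 2.595×10^-6 / 0.9500² = 2.735×10^6 N

P_cr ≈ 2740 kN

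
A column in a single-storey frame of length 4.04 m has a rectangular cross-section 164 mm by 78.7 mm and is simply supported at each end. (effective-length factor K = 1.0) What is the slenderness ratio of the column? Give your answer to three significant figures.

λ ≈ 178

For a rectangle r_min = b/√12 = 78.7/√12 = 22.72 mm
L_e = K·L = 1 × 4.04 m = 4.040 m = 4040.0 mm
λ = L_e / r_min = 4040.0 / 22.72 = 178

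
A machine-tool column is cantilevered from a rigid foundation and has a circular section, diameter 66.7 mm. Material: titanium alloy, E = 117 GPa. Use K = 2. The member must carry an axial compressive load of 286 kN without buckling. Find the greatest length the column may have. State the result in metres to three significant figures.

I = πd⁴/64 = π×66.7⁴/64 = 9.716×10^5 mm⁴
I = 9.716×10^-7 m⁴
At the buckling limit P_cr = P = 2.860×10^5 N
From P_cr = π²EI/(K·L)²:  L = (1/K)·√(π²EI/P_cr) = (1/2)·√(π²×1.17×10^11×9.716×10^-7/2.860×10^5)
L = 0.990 m

L_max ≈ 0.990 m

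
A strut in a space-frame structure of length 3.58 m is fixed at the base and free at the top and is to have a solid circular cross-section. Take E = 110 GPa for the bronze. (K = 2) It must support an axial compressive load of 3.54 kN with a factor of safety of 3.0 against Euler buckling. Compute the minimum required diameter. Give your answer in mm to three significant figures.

Required P_cr = n·P = 3.0 × 3.54 = 10.62 kN
L_e = K·L = 2 × 3.58 = 7.160 m
Required I = P_cr·L_e²/(π²E) = 1.062×10^4 × 7.160² / (π² × 1.10×10^11) = 5.015×10^-7 m⁴
I_req = 5.015×10^5 mm⁴
Solid circle: I = πd⁴/64  ⇒  d = (64I/π)^(1/4) = (64×5.015×10^5/π)^(1/4) = 56.5 mm

d ≈ 56.5 mm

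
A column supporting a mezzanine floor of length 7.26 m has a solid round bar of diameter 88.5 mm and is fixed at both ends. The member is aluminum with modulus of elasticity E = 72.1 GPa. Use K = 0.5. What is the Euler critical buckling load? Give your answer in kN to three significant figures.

I = πd⁴/64 = π×88.5⁴/64 = 3.011×10^6 mm⁴
I = 3.011×10^6 mm⁴ = 3.011×10^-6 m⁴
Effective length L_e = K·L = 0.5 × 7.26 = 3.630 m
P_cr = π²EI / L_e² = π² × 72.1×10⁹ × 3.011×10^-6 / 3.630² = 1.626×10^5 N

P_cr ≈ 163 kN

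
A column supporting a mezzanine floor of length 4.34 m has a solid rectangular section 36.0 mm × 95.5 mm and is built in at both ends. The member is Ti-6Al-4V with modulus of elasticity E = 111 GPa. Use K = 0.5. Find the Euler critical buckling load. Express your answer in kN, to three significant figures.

Buckling occurs about the weak axis: I_min = h·b³/12 with b = 36.0 mm (the shorter side).
I_min = 95.5×36.0³/12 = 3.713×10^5 mm⁴
I = 3.713×10^5 mm⁴ = 3.713×10^-7 m⁴
Effective length L_e = K·L = 0.5 × 4.34 = 2.170 m
P_cr = π²EI / L_e² = π² × 111×10⁹ × 3.713×10^-7 / 2.170² = 8.638×10^4 N

P_cr ≈ 86.4 kN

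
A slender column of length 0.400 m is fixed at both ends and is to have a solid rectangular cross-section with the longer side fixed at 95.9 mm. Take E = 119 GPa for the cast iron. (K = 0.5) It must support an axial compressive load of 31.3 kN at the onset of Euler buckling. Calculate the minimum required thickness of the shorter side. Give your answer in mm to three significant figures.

L_e = K·L = 0.5 × 0.400 = 0.2000 m
Required I = P_cr·L_e²/(π²E) = 3.130×10^4 × 0.2000² / (π² × 1.19×10^11) = 1.066×10^-9 m⁴
I_req = 1.066×10^3 mm⁴
Rectangle, weak axis: I_min = h·b³/12 with h = 95.9 mm fixed  ⇒  b = (12I/h)^(1/3) = 5.11 mm

b ≈ 5.11 mm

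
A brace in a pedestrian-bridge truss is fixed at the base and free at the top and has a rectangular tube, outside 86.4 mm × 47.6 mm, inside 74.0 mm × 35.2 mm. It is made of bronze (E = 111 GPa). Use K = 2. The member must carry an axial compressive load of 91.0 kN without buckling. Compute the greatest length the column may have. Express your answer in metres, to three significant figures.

L_max ≈ 1.24 m

Weak-axis I_min = (h_o·b_o³ − h_i·b_i³)/12 with b_o = 47.6, b_i = 35.20 mm (shorter outer/inner sides).
I_min = (86.4×47.6³ − 74.00×35.20³)/12 = 5.076×10^5 mm⁴
I = 5.076×10^-7 m⁴
At the buckling limit P_cr = P = 9.100×10^4 N
From P_cr = π²EI/(K·L)²:  L = (1/K)·√(π²EI/P_cr) = (1/2)·√(π²×1.11×10^11×5.076×10^-7/9.100×10^4)
L = 1.24 m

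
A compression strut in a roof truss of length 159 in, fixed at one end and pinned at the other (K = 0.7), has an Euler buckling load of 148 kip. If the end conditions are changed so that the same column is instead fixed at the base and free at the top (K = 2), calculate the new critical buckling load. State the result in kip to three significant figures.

P_cr ≈ 18.1 kip

P_cr ∝ 1/K², so P_cr,new = P_cr,old × (K_old/K_new)² = 148 × (0.7/2)²
= 148 × 0.1225 = 18.1 kip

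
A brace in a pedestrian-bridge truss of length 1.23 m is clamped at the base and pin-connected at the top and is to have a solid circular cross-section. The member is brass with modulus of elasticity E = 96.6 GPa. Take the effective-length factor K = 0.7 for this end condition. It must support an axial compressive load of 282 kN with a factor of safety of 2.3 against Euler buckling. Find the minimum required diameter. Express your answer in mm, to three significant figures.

d ≈ 56.6 mm

Required P_cr = n·P = 2.3 × 282 = 648.6 kN
L_e = K·L = 0.7 × 1.23 = 0.8610 m
Required I = P_cr·L_e²/(π²E) = 6.486×10^5 × 0.8610² / (π² × 9.66×10^10) = 5.043×10^-7 m⁴
I_req = 5.043×10^5 mm⁴
Solid circle: I = πd⁴/64  ⇒  d = (64I/π)^(1/4) = (64×5.043×10^5/π)^(1/4) = 56.6 mm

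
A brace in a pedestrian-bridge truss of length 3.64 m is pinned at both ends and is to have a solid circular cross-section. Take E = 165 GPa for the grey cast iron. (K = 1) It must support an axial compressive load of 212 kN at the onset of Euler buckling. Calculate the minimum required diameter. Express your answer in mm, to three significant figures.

d ≈ 77.0 mm

L_e = K·L = 1 × 3.64 = 3.640 m
Required I = P_cr·L_e²/(π²E) = 2.120×10^5 × 3.640² / (π² × 1.65×10^11) = 1.725×10^-6 m⁴
I_req = 1.725×10^6 mm⁴
Solid circle: I = πd⁴/64  ⇒  d = (64I/π)^(1/4) = (64×1.725×10^6/π)^(1/4) = 77.0 mm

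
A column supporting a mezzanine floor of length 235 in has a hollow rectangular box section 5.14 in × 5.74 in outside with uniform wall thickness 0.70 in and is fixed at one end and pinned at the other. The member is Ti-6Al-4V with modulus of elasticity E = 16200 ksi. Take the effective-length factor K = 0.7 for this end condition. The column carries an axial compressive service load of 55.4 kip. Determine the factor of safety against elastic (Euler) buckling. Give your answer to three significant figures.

Inner dimensions: h_i = 5.74 − 2×0.70 = 4.340 in, b_i = 5.14 − 2×0.70 = 3.740 in
Weak-axis I_min = (h_o·b_o³ − h_i·b_i³)/12 with b_o = 5.14, b_i = 3.740 in (shorter outer/inner sides).
I_min = (5.74×5.14³ − 4.340×3.740³)/12 = 46.04 in⁴
Effective length L_e = K·L = 0.7 × 235 = 164.5 in
P_cr = π²EI / L_e² = π² × 16200×10³ × 46.04 / 164.5² = 2.720×10^5 lb
Factor of safety n = P_cr / P = 272.01 / 55.4 = 4.91

n ≈ 4.91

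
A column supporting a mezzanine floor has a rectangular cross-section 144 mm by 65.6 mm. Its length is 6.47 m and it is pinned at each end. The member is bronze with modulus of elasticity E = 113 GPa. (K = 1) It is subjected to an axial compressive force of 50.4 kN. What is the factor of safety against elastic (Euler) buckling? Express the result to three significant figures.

n ≈ 1.79

Buckling occurs about the weak axis: I_min = h·b³/12 with b = 65.6 mm (the shorter side).
I_min = 144×65.6³/12 = 3.388×10^6 mm⁴
I = 3.388×10^6 mm⁴ = 3.388×10^-6 m⁴
Effective length L_e = K·L = 1 × 6.47 = 6.470 m
P_cr = π²EI / L_e² = π² × 113×10⁹ × 3.388×10^-6 / 6.470² = 9.025×10^4 N
Factor of safety n = P_cr / P = 90.253 / 50.4 = 1.79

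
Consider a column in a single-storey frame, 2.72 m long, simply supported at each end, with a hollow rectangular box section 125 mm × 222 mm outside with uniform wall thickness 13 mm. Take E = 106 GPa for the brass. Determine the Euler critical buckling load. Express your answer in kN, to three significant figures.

Inner dimensions: h_i = 222 − 2×13 = 196.0 mm, b_i = 125 − 2×13 = 99.00 mm
Weak-axis I_min = (h_o·b_o³ − h_i·b_i³)/12 with b_o = 125, b_i = 99.00 mm (shorter outer/inner sides).
I_min = (222×125³ − 196.0×99.00³)/12 = 2.028×10^7 mm⁴
I = 2.028×10^7 mm⁴ = 2.028×10^-5 m⁴
Effective length L_e = K·L = 1 × 2.72 = 2.720 m
P_cr = π²EI / L_e² = π² × 106×10⁹ × 2.028×10^-5 / 2.720² = 2.868×10^6 N

P_cr ≈ 2870 kN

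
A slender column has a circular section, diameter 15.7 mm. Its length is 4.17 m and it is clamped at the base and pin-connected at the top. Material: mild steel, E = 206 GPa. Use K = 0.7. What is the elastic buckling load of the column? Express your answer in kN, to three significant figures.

P_cr ≈ 0.712 kN

I = πd⁴/64 = π×15.7⁴/64 = 2.982×10^3 mm⁴
I = 2.982×10^3 mm⁴ = 2.982×10^-9 m⁴
Effective length L_e = K·L = 0.7 × 4.17 = 2.919 m
P_cr = π²EI / L_e² = π² × 206×10⁹ × 2.982×10^-9 / 2.919² = 711.7 N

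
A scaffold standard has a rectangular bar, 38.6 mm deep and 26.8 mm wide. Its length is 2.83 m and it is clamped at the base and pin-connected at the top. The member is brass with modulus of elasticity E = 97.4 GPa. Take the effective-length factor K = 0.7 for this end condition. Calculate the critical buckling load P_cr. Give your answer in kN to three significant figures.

Buckling occurs about the weak axis: I_min = h·b³/12 with b = 26.8 mm (the shorter side).
I_min = 38.6×26.8³/12 = 6.192×10^4 mm⁴
I = 6.192×10^4 mm⁴ = 6.192×10^-8 m⁴
Effective length L_e = K·L = 0.7 × 2.83 = 1.981 m
P_cr = π²EI / L_e² = π² × 97.4×10⁹ × 6.192×10^-8 / 1.981² = 1.517×10^4 N

P_cr ≈ 15.2 kN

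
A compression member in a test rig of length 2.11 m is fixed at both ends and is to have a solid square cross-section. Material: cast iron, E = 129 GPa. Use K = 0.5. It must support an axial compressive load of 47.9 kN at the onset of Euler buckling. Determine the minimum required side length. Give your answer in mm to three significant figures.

L_e = K·L = 0.5 × 2.11 = 1.055 m
Required I = P_cr·L_e²/(π²E) = 4.790×10^4 × 1.055² / (π² × 1.29×10^11) = 4.187×10^-8 m⁴
I_req = 4.187×10^4 mm⁴
Solid square: I = a⁴/12  ⇒  a = (12I)^(1/4) = (12×4.187×10^4)^(1/4) = 26.6 mm

a ≈ 26.6 mm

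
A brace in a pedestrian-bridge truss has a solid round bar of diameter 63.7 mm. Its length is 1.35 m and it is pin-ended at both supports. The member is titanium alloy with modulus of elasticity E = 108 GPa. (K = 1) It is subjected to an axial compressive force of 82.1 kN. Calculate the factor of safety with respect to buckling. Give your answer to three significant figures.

n ≈ 5.76

I = πd⁴/64 = π×63.7⁴/64 = 8.082×10^5 mm⁴
I = 8.082×10^5 mm⁴ = 8.082×10^-7 m⁴
Effective length L_e = K·L = 1 × 1.35 = 1.350 m
P_cr = π²EI / L_e² = π² × 108×10⁹ × 8.082×10^-7 / 1.350² = 4.727×10^5 N
Factor of safety n = P_cr / P = 472.70 / 82.1 = 5.76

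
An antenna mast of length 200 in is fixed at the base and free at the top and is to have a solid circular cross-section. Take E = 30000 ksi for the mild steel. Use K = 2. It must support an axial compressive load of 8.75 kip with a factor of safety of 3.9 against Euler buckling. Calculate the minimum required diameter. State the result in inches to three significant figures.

Required P_cr = n·P = 3.9 × 8.75 = 34.12 kip
L_e = K·L = 2 × 200 = 400.0 in
Required I = P_cr·L_e²/(π²E) = 3.413×10^4 × 400.0² / (π² × 3.00×10^7) = 18.44 in⁴
Solid circle: I = πd⁴/64  ⇒  d = (64I/π)^(1/4) = (64×18.44/π)^(1/4) = 4.40 in

d ≈ 4.40 in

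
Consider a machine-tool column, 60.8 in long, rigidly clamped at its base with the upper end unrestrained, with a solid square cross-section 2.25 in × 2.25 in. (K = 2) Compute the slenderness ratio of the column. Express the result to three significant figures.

λ ≈ 187

I = a⁴/12 = 2.25⁴/12 = 2.136 in⁴
A = 5.062 in²;  r_min = √(I/A) = √(2.136/5.062) = 0.6495 in
L_e = K·L = 2 × 60.8 = 121.6 in
λ = L_e / r_min = 121.60 / 0.6495 = 187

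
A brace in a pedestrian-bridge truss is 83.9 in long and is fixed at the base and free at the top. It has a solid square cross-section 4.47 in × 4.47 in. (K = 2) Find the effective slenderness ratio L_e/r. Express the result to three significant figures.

I = a⁴/12 = 4.47⁴/12 = 33.27 in⁴
A = 19.98 in²;  r_min = √(I/A) = √(33.27/19.98) = 1.290 in
L_e = K·L = 2 × 83.9 = 167.8 in
λ = L_e / r_min = 167.80 / 1.290 = 130

λ ≈ 130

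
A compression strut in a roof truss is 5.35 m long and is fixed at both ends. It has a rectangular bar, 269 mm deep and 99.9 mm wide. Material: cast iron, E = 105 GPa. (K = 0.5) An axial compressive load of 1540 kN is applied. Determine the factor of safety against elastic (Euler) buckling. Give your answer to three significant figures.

Buckling occurs about the weak axis: I_min = h·b³/12 with b = 99.9 mm (the shorter side).
I_min = 269×99.9³/12 = 2.235×10^7 mm⁴
I = 2.235×10^7 mm⁴ = 2.235×10^-5 m⁴
Effective length L_e = K·L = 0.5 × 5.35 = 2.675 m
P_cr = π²EI / L_e² = π² × 105×10⁹ × 2.235×10^-5 / 2.675² = 3.237×10^6 N
Factor of safety n = P_cr / P = 3236.7 / 1540 = 2.10

n ≈ 2.10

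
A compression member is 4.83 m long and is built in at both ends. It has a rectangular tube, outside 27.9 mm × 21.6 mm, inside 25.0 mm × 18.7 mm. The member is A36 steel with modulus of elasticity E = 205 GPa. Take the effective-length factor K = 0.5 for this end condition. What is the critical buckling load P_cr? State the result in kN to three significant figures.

P_cr ≈ 3.40 kN

Weak-axis I_min = (h_o·b_o³ − h_i·b_i³)/12 with b_o = 21.6, b_i = 18.70 mm (shorter outer/inner sides).
I_min = (27.9×21.6³ − 25.00×18.70³)/12 = 9.807×10^3 mm⁴
I = 9.807×10^3 mm⁴ = 9.807×10^-9 m⁴
Effective length L_e = K·L = 0.5 × 4.83 = 2.415 m
P_cr = π²EI / L_e² = π² × 205×10⁹ × 9.807×10^-9 / 2.415² = 3.402×10^3 N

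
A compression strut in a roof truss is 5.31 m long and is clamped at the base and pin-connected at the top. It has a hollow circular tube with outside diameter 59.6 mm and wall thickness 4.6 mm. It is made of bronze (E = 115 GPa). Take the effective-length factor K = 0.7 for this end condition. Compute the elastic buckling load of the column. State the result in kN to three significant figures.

Inner diameter d_i = 59.6 − 2×4.6 = 50.40 mm
I = π(d_o⁴ − d_i⁴)/64 = π(59.6⁴ − 50.40⁴)/64 = 3.026×10^5 mm⁴
I = 3.026×10^5 mm⁴ = 3.026×10^-7 m⁴
Effective length L_e = K·L = 0.7 × 5.31 = 3.717 m
P_cr = π²EI / L_e² = π² × 115×10⁹ × 3.026×10^-7 / 3.717² = 2.486×10^4 N

P_cr ≈ 24.9 kN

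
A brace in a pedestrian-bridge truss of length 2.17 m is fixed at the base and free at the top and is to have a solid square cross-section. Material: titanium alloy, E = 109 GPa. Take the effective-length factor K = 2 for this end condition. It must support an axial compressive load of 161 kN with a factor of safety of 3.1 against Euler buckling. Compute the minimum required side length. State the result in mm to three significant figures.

Required P_cr = n·P = 3.1 × 161 = 499.1 kN
L_e = K·L = 2 × 2.17 = 4.340 m
Required I = P_cr·L_e²/(π²E) = 4.991×10^5 × 4.340² / (π² × 1.09×10^11) = 8.739×10^-6 m⁴
I_req = 8.739×10^6 mm⁴
Solid square: I = a⁴/12  ⇒  a = (12I)^(1/4) = (12×8.739×10^6)^(1/4) = 101 mm

a ≈ 101 mm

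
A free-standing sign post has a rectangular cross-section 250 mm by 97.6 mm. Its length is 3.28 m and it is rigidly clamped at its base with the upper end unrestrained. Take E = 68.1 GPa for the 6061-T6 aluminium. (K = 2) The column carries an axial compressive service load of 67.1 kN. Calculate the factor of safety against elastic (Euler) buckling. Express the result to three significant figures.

n ≈ 4.51

Buckling occurs about the weak axis: I_min = h·b³/12 with b = 97.6 mm (the shorter side).
I_min = 250×97.6³/12 = 1.937×10^7 mm⁴
I = 1.937×10^7 mm⁴ = 1.937×10^-5 m⁴
Effective length L_e = K·L = 2 × 3.28 = 6.560 m
P_cr = π²EI / L_e² = π² × 68.1×10⁹ × 1.937×10^-5 / 6.560² = 3.025×10^5 N
Factor of safety n = P_cr / P = 302.52 / 67.1 = 4.51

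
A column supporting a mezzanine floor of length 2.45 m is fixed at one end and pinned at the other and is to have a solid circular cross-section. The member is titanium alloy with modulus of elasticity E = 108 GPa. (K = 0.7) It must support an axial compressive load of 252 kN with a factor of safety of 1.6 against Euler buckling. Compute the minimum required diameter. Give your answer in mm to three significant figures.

Required P_cr = n·P = 1.6 × 252 = 403.2 kN
L_e = K·L = 0.7 × 2.45 = 1.715 m
Required I = P_cr·L_e²/(π²E) = 4.032×10^5 × 1.715² / (π² × 1.08×10^11) = 1.113×10^-6 m⁴
I_req = 1.113×10^6 mm⁴
Solid circle: I = πd⁴/64  ⇒  d = (64I/π)^(1/4) = (64×1.113×10^6/π)^(1/4) = 69.0 mm

d ≈ 69.0 mm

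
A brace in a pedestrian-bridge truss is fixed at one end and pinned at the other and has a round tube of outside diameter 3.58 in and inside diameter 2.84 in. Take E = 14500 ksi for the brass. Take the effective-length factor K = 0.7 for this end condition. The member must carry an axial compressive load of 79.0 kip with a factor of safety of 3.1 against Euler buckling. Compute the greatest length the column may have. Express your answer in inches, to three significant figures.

L_max ≈ 76.2 in

d_o = 3.58 in, d_i = 2.84 in
I = π(d_o⁴ − d_i⁴)/64 = π(3.58⁴ − 2.840⁴)/64 = 4.870 in⁴
Required critical load P_cr = n·P = 3.1 × 79.0 = 244.9 kip = 2.449×10^5 lb
From P_cr = π²EI/(K·L)²:  L = (1/K)·√(π²EI/P_cr) = (1/0.7)·√(π²×1.45×10^7×4.870/2.449×10^5)
L = 76.2 in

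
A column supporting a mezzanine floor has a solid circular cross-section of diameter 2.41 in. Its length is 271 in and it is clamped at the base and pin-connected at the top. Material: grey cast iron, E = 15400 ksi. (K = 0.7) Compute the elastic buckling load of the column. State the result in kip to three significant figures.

P_cr ≈ 6.99 kip

I = πd⁴/64 = π×2.41⁴/64 = 1.656 in⁴
Effective length L_e = K·L = 0.7 × 271 = 189.7 in
P_cr = π²EI / L_e² = π² × 15400×10³ × 1.656 / 189.7² = 6.994×10^3 lb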